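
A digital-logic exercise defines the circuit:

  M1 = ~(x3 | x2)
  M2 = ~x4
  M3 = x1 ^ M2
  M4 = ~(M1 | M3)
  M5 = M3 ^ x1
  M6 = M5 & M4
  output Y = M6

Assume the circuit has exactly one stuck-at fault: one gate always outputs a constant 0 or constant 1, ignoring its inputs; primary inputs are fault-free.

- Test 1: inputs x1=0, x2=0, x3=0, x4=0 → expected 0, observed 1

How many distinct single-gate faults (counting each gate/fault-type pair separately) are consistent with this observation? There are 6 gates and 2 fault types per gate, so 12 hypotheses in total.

2

Fault-free: M1=1, M2=1, M3=1, M4=0, M5=1, M6=0 → 0. Observed 1.
  M1 stuck-at-0: output 0 ✗
  M1 stuck-at-1: output 0 ✗
  M2 stuck-at-0: output 0 ✗
  M2 stuck-at-1: output 0 ✗
  M3 stuck-at-0: output 0 ✗
  M3 stuck-at-1: output 0 ✗
  M4 stuck-at-0: output 0 ✗
  M4 stuck-at-1: output 1 ✓
  M5 stuck-at-0: output 0 ✗
  M5 stuck-at-1: output 0 ✗
  M6 stuck-at-0: output 0 ✗
  M6 stuck-at-1: output 1 ✓
Consistent faults: {M4 stuck-at-1, M6 stuck-at-1} — 2 in all.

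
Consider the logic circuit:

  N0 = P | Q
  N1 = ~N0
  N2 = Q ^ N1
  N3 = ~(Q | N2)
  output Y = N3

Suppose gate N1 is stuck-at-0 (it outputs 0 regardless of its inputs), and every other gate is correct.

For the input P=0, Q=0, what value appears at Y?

1

Propagate with N1 forced: N0=0, N1=0 [stuck-at-0], N2=0, N3=1.
So Y = 1. (Without the fault it would be 0.)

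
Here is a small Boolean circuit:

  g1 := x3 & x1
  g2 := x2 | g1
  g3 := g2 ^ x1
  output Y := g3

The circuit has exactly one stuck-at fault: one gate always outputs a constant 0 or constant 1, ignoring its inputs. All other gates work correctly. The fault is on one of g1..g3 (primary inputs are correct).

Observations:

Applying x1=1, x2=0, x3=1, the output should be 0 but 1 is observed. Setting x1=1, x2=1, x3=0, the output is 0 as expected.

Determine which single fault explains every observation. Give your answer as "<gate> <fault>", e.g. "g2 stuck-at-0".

Fault-free values for test 1 (x1=1, x2=0, x3=1): g1=1, g2=1, g3=0, giving Y=0. Observed 1.
Test 1: faults giving observed 1 are {g1 stuck-at-0, g2 stuck-at-0, g3 stuck-at-1}.
Test 2 (x1=1, x2=1, x3=0): fault-free g1=0, g2=1, g3=0 → 0; observed 0. Eliminates g2 stuck-at-0, g3 stuck-at-1.
Only g1 stuck-at-0 is consistent with every test.

g1 stuck-at-0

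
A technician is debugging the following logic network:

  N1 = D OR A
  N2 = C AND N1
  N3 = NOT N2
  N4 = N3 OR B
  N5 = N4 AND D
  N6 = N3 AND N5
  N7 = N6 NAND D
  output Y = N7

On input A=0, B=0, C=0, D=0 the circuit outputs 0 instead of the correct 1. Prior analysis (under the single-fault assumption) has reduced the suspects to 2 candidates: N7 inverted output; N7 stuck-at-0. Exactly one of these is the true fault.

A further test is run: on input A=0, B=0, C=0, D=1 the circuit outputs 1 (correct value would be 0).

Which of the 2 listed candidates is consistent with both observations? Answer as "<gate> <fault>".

Evaluate each candidate on input A=0, B=0, C=0, D=1:
  N7 inverted output: N1=1, N2=0, N3=1, N4=1, N5=1, N6=1, N7=1 [inverted output] → 1 — matches
  N7 stuck-at-0: N1=1, N2=0, N3=1, N4=1, N5=1, N6=1, N7=0 [stuck-at-0] → 0 — eliminated
Only N7 inverted output reproduces the observed 1.

N7 inverted output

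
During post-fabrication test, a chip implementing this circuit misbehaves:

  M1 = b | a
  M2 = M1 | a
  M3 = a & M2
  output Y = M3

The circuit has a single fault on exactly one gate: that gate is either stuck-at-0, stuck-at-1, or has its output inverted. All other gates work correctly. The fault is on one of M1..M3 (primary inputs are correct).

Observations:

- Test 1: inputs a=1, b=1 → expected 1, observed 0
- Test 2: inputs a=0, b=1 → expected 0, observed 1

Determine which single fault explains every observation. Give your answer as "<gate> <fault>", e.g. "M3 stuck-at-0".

M3 inverted output

Fault-free values for test 1 (a=1, b=1): M1=1, M2=1, M3=1, giving Y=1. Observed 0.
Test 1: faults giving observed 0 are {M2 stuck-at-0, M2 inverted output, M3 stuck-at-0, M3 inverted output}.
Test 2 (a=0, b=1): fault-free M1=1, M2=1, M3=0 → 0; observed 1. Eliminates M2 stuck-at-0, M2 inverted output, M3 stuck-at-0.
Only M3 inverted output is consistent with every test.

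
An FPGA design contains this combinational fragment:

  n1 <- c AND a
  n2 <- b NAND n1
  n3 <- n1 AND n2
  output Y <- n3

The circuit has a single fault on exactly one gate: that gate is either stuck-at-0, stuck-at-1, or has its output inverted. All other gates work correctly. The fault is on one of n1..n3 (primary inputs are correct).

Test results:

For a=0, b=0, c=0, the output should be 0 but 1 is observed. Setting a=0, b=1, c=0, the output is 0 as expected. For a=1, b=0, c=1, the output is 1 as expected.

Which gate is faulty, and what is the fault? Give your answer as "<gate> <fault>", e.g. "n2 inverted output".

Fault-free values for test 1 (a=0, b=0, c=0): n1=0, n2=1, n3=0, giving Y=0. Observed 1.
Test 1: faults giving observed 1 are {n1 stuck-at-1, n1 inverted output, n3 stuck-at-1, n3 inverted output}.
Test 2 (a=0, b=1, c=0): fault-free n1=0, n2=1, n3=0 → 0; observed 0. Eliminates n3 stuck-at-1, n3 inverted output.
Test 3 (a=1, b=0, c=1): fault-free n1=1, n2=1, n3=1 → 1; observed 1. Eliminates n1 inverted output.
Only n1 stuck-at-1 is consistent with every test.

n1 stuck-at-1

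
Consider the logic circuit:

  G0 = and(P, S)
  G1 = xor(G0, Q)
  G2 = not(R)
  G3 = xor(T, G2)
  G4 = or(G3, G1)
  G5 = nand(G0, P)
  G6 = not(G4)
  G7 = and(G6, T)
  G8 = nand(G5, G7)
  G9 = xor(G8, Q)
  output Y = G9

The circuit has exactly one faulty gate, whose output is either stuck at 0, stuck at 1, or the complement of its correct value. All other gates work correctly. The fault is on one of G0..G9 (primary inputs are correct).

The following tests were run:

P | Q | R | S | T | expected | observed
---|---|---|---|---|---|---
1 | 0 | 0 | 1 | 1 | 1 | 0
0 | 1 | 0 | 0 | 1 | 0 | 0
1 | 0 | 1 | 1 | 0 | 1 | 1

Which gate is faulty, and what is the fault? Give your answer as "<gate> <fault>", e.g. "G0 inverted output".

G0 stuck-at-0

Fault-free values for test 1 (P=1, Q=0, R=0, S=1, T=1): G0=1, G1=1, G2=1, G3=0, G4=1, G5=0, G6=0, G7=0, G8=1, G9=1, giving Y=1. Observed 0.
Test 1: faults giving observed 0 are {G0 stuck-at-0, G0 inverted output, G8 stuck-at-0, G8 inverted output, G9 stuck-at-0, G9 inverted output}.
Test 2 (P=0, Q=1, R=0, S=0, T=1): fault-free G0=0, G1=1, G2=1, G3=0, G4=1, G5=1, G6=0, G7=0, G8=1, G9=0 → 0; observed 0. Eliminates G0 inverted output, G8 stuck-at-0, G8 inverted output, G9 inverted output.
Test 3 (P=1, Q=0, R=1, S=1, T=0): fault-free G0=1, G1=1, G2=0, G3=0, G4=1, G5=0, G6=0, G7=0, G8=1, G9=1 → 1; observed 1. Eliminates G9 stuck-at-0.
Only G0 stuck-at-0 is consistent with every test.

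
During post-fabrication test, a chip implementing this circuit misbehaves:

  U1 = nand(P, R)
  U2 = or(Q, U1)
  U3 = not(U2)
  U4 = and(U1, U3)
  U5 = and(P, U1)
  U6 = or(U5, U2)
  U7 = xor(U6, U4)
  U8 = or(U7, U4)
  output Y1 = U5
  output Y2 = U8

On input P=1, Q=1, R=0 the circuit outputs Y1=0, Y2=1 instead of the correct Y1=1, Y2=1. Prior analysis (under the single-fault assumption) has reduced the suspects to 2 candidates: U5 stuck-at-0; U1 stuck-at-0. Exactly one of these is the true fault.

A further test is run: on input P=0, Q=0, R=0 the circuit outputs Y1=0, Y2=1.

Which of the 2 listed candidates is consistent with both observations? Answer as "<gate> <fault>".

Evaluate each candidate on input P=0, Q=0, R=0:
  U5 stuck-at-0: U1=1, U2=1, U3=0, U4=0, U5=0 [stuck-at-0], U6=1, U7=1, U8=1 → Y1=0, Y2=1 — matches
  U1 stuck-at-0: U1=0 [stuck-at-0], U2=0, U3=1, U4=0, U5=0, U6=0, U7=0, U8=0 → Y1=0, Y2=0 — eliminated
Only U5 stuck-at-0 reproduces the observed Y1=0, Y2=1.

U5 stuck-at-0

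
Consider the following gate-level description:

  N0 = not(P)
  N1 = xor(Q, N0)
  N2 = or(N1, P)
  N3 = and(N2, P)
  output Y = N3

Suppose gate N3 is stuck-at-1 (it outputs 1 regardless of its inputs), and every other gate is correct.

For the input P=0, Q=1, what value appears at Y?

Propagate with N3 forced: N0=1, N1=0, N2=0, N3=1 [stuck-at-1].
So Y = 1. (Without the fault it would be 0.)

1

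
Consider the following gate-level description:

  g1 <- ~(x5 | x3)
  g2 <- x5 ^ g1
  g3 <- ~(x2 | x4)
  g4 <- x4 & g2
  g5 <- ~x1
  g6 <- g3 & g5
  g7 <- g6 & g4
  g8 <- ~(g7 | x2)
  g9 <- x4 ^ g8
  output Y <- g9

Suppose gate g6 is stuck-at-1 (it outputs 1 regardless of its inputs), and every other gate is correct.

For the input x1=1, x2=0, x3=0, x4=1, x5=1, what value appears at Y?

Propagate with g6 forced: g1=0, g2=1, g3=0, g4=1, g5=0, g6=1 [stuck-at-1], g7=1, g8=0, g9=1.
So Y = 1. (Without the fault it would be 0.)

1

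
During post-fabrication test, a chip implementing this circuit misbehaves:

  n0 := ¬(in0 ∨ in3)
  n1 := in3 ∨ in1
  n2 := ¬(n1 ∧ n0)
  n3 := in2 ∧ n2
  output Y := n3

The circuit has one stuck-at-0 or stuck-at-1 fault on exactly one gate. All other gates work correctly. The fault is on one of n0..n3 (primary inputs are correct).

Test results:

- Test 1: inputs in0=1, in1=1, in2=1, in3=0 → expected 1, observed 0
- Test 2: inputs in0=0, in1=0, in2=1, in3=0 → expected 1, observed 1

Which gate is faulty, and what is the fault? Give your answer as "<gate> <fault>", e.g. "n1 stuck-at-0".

n0 stuck-at-1

Fault-free values for test 1 (in0=1, in1=1, in2=1, in3=0): n0=0, n1=1, n2=1, n3=1, giving Y=1. Observed 0.
Test 1: faults giving observed 0 are {n0 stuck-at-1, n2 stuck-at-0, n3 stuck-at-0}.
Test 2 (in0=0, in1=0, in2=1, in3=0): fault-free n0=1, n1=0, n2=1, n3=1 → 1; observed 1. Eliminates n2 stuck-at-0, n3 stuck-at-0.
Only n0 stuck-at-1 is consistent with every test.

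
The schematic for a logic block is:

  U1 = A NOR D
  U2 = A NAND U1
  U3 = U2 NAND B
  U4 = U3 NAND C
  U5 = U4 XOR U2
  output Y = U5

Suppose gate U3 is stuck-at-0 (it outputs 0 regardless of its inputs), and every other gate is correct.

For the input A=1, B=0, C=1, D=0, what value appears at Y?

Propagate with U3 forced: U1=0, U2=1, U3=0 [stuck-at-0], U4=1, U5=0.
So Y = 0. (Without the fault it would be 1.)

0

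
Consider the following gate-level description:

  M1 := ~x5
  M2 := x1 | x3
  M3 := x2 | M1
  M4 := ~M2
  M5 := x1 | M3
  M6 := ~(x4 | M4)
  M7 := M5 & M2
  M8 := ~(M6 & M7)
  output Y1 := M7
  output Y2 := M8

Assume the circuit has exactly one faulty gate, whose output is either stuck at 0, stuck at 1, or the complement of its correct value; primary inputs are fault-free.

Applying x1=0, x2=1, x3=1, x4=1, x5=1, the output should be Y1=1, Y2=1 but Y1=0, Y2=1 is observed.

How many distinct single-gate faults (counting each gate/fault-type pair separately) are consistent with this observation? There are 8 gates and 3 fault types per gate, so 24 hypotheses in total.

Fault-free: M1=0, M2=1, M3=1, M4=0, M5=1, M6=0, M7=1, M8=1 → Y1=1, Y2=1. Observed Y1=0, Y2=1.
  M1: none of the 3 fault types match ✗
  M2: stuck-at-0, inverted output ✓; others ✗
  M3: stuck-at-0, inverted output ✓; others ✗
  M4: none of the 3 fault types match ✗
  M5: stuck-at-0, inverted output ✓; others ✗
  M6: none of the 3 fault types match ✗
  M7: stuck-at-0, inverted output ✓; others ✗
  M8: none of the 3 fault types match ✗
Consistent faults: {M2 stuck-at-0, M2 inverted output, M3 stuck-at-0, M3 inverted output, M5 stuck-at-0, M5 inverted output, M7 stuck-at-0, M7 inverted output} — 8 in all.

8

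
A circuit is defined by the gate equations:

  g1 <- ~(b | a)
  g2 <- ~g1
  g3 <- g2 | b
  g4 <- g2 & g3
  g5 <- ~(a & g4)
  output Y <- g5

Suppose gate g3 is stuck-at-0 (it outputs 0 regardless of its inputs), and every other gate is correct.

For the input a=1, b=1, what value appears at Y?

Propagate with g3 forced: g1=0, g2=1, g3=0 [stuck-at-0], g4=0, g5=1.
So Y = 1. (Without the fault it would be 0.)

1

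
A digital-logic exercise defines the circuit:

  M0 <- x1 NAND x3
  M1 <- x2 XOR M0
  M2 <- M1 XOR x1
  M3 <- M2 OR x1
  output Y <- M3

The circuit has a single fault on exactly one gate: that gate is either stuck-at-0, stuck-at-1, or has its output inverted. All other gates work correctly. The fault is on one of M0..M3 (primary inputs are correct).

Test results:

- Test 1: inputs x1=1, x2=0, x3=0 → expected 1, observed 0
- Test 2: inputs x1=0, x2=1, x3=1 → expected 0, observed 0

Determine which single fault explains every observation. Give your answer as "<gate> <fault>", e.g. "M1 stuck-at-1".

Fault-free values for test 1 (x1=1, x2=0, x3=0): M0=1, M1=1, M2=0, M3=1, giving Y=1. Observed 0.
Test 1: faults giving observed 0 are {M3 stuck-at-0, M3 inverted output}.
Test 2 (x1=0, x2=1, x3=1): fault-free M0=1, M1=0, M2=0, M3=0 → 0; observed 0. Eliminates M3 inverted output.
Only M3 stuck-at-0 is consistent with every test.

M3 stuck-at-0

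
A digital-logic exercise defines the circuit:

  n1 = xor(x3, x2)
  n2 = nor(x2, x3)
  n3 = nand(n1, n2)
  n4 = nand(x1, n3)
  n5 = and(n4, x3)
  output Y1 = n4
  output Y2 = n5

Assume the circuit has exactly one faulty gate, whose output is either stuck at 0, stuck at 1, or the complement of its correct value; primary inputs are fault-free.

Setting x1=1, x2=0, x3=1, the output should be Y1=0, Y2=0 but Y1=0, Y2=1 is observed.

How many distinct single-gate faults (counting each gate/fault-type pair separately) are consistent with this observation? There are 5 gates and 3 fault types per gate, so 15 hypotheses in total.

2

Fault-free: n1=1, n2=0, n3=1, n4=0, n5=0 → Y1=0, Y2=0. Observed Y1=0, Y2=1.
  n1: none of the 3 fault types match ✗
  n2: none of the 3 fault types match ✗
  n3: none of the 3 fault types match ✗
  n4: none of the 3 fault types match ✗
  n5: stuck-at-1, inverted output ✓; others ✗
Consistent faults: {n5 stuck-at-1, n5 inverted output} — 2 in all.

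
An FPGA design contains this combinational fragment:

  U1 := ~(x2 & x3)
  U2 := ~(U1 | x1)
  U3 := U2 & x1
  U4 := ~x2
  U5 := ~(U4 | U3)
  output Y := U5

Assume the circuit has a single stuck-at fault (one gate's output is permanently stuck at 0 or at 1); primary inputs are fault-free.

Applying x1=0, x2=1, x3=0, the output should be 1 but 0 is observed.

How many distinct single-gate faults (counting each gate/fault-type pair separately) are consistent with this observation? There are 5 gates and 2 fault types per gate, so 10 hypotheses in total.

Fault-free: U1=1, U2=0, U3=0, U4=0, U5=1 → 1. Observed 0.
  U1 stuck-at-0: output 1 ✗
  U1 stuck-at-1: output 1 ✗
  U2 stuck-at-0: output 1 ✗
  U2 stuck-at-1: output 1 ✗
  U3 stuck-at-0: output 1 ✗
  U3 stuck-at-1: output 0 ✓
  U4 stuck-at-0: output 1 ✗
  U4 stuck-at-1: output 0 ✓
  U5 stuck-at-0: output 0 ✓
  U5 stuck-at-1: output 1 ✗
Consistent faults: {U3 stuck-at-1, U4 stuck-at-1, U5 stuck-at-0} — 3 in all.

3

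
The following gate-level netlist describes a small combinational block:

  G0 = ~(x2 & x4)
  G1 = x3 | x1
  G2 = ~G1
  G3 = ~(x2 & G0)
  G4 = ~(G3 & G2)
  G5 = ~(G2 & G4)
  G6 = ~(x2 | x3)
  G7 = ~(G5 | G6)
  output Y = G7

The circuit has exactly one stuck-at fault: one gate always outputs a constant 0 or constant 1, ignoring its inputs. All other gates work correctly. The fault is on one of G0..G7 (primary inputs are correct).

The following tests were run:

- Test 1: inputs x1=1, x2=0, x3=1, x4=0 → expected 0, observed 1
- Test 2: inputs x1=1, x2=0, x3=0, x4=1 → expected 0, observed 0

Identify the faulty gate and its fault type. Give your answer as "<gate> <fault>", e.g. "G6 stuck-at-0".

Fault-free values for test 1 (x1=1, x2=0, x3=1, x4=0): G0=1, G1=1, G2=0, G3=1, G4=1, G5=1, G6=0, G7=0, giving Y=0. Observed 1.
Test 1: faults giving observed 1 are {G5 stuck-at-0, G7 stuck-at-1}.
Test 2 (x1=1, x2=0, x3=0, x4=1): fault-free G0=1, G1=1, G2=0, G3=1, G4=1, G5=1, G6=1, G7=0 → 0; observed 0. Eliminates G7 stuck-at-1.
Only G5 stuck-at-0 is consistent with every test.

G5 stuck-at-0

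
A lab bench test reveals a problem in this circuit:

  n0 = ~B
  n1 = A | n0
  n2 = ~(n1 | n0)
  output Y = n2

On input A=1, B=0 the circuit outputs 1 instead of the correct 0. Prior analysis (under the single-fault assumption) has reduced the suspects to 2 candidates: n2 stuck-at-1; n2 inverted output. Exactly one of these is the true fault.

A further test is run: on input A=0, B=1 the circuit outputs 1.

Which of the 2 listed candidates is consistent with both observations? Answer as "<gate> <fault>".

Evaluate each candidate on input A=0, B=1:
  n2 stuck-at-1: n0=0, n1=0, n2=1 [stuck-at-1] → 1 — matches
  n2 inverted output: n0=0, n1=0, n2=0 [inverted output] → 0 — eliminated
Only n2 stuck-at-1 reproduces the observed 1.

n2 stuck-at-1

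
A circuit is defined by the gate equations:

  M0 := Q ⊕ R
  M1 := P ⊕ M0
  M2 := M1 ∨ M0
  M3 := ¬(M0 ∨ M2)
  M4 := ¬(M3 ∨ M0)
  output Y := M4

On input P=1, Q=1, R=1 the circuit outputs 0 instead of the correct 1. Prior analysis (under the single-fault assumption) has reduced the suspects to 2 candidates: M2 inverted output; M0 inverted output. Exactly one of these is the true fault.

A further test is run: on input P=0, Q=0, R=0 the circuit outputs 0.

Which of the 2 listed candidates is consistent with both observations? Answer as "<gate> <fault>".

M0 inverted output

Evaluate each candidate on input P=0, Q=0, R=0:
  M2 inverted output: M0=0, M1=0, M2=1 [inverted output], M3=0, M4=1 → 1 — eliminated
  M0 inverted output: M0=1 [inverted output], M1=1, M2=1, M3=0, M4=0 → 0 — matches
Only M0 inverted output reproduces the observed 0.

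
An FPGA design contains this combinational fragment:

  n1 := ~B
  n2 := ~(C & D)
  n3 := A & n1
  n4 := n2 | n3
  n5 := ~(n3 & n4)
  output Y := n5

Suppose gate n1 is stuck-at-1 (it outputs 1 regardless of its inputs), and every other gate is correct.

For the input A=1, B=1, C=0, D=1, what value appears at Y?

Propagate with n1 forced: n1=1 [stuck-at-1], n2=1, n3=1, n4=1, n5=0.
So Y = 0. (Without the fault it would be 1.)

0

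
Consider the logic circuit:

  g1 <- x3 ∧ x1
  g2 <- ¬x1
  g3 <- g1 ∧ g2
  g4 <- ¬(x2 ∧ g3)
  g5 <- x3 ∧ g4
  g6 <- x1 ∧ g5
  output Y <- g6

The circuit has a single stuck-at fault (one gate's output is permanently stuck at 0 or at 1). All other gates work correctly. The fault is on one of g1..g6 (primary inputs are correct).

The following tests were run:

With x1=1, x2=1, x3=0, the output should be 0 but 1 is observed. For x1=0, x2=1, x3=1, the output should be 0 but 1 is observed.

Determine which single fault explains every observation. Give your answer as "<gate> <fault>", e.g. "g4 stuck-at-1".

Fault-free values for test 1 (x1=1, x2=1, x3=0): g1=0, g2=0, g3=0, g4=1, g5=0, g6=0, giving Y=0. Observed 1.
Test 1: faults giving observed 1 are {g5 stuck-at-1, g6 stuck-at-1}.
Test 2 (x1=0, x2=1, x3=1): fault-free g1=0, g2=1, g3=0, g4=1, g5=1, g6=0 → 0; observed 1. Eliminates g5 stuck-at-1.
Only g6 stuck-at-1 is consistent with every test.

g6 stuck-at-1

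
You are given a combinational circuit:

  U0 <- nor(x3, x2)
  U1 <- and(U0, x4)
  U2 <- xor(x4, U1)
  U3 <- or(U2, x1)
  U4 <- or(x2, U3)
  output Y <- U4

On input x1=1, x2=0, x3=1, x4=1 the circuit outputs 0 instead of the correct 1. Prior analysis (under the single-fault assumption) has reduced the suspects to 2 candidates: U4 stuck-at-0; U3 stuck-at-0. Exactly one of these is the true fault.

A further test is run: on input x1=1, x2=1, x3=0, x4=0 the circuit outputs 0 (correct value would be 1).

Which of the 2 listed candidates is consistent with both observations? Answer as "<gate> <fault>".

U4 stuck-at-0

Evaluate each candidate on input x1=1, x2=1, x3=0, x4=0:
  U4 stuck-at-0: U0=0, U1=0, U2=0, U3=1, U4=0 [stuck-at-0] → 0 — matches
  U3 stuck-at-0: U0=0, U1=0, U2=0, U3=0 [stuck-at-0], U4=1 → 1 — eliminated
Only U4 stuck-at-0 reproduces the observed 0.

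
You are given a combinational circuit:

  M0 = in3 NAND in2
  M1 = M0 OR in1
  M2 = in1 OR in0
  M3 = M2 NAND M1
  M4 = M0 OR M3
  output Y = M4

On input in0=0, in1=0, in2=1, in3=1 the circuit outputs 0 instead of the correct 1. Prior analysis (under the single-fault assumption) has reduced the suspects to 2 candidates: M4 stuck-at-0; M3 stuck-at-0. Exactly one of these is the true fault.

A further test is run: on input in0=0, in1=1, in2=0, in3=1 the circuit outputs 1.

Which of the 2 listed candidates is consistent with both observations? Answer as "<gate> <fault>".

Evaluate each candidate on input in0=0, in1=1, in2=0, in3=1:
  M4 stuck-at-0: M0=1, M1=1, M2=1, M3=0, M4=0 [stuck-at-0] → 0 — eliminated
  M3 stuck-at-0: M0=1, M1=1, M2=1, M3=0 [stuck-at-0], M4=1 → 1 — matches
Only M3 stuck-at-0 reproduces the observed 1.

M3 stuck-at-0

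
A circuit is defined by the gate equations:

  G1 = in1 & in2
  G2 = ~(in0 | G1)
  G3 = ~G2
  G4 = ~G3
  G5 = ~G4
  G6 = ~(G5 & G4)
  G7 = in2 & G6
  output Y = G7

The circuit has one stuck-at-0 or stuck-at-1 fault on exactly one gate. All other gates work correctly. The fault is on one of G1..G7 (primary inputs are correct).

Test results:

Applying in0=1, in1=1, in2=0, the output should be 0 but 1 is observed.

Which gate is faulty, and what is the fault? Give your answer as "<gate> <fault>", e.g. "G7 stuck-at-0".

G7 stuck-at-1

Fault-free values for test 1 (in0=1, in1=1, in2=0): G1=0, G2=0, G3=1, G4=0, G5=1, G6=1, G7=0, giving Y=0. Observed 1.
Test 1: faults giving observed 1 are {G7 stuck-at-1}.
Only G7 stuck-at-1 is consistent with every test.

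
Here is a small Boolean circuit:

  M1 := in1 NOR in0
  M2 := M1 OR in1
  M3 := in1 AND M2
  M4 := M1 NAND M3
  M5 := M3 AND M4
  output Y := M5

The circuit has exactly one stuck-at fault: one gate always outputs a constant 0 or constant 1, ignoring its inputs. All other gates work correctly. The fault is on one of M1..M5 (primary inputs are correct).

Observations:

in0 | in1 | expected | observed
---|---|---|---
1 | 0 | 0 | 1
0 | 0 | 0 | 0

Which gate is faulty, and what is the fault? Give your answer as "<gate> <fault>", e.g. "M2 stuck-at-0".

Fault-free values for test 1 (in0=1, in1=0): M1=0, M2=0, M3=0, M4=1, M5=0, giving Y=0. Observed 1.
Test 1: faults giving observed 1 are {M3 stuck-at-1, M5 stuck-at-1}.
Test 2 (in0=0, in1=0): fault-free M1=1, M2=1, M3=0, M4=1, M5=0 → 0; observed 0. Eliminates M5 stuck-at-1.
Only M3 stuck-at-1 is consistent with every test.

M3 stuck-at-1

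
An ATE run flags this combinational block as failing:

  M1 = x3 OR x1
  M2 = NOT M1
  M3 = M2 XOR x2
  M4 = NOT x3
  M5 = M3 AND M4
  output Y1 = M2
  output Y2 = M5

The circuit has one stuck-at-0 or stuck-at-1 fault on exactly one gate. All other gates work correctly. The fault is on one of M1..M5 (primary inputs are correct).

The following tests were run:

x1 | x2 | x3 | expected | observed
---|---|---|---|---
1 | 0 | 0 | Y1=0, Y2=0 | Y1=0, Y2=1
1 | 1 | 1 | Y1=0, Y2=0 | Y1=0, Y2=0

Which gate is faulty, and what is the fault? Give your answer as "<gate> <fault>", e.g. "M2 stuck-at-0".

M3 stuck-at-1

Fault-free values for test 1 (x1=1, x2=0, x3=0): M1=1, M2=0, M3=0, M4=1, M5=0, giving Y1=0, Y2=0. Observed Y1=0, Y2=1.
Test 1: faults giving observed Y1=0, Y2=1 are {M3 stuck-at-1, M5 stuck-at-1}.
Test 2 (x1=1, x2=1, x3=1): fault-free M1=1, M2=0, M3=1, M4=0, M5=0 → Y1=0, Y2=0; observed Y1=0, Y2=0. Eliminates M5 stuck-at-1.
Only M3 stuck-at-1 is consistent with every test.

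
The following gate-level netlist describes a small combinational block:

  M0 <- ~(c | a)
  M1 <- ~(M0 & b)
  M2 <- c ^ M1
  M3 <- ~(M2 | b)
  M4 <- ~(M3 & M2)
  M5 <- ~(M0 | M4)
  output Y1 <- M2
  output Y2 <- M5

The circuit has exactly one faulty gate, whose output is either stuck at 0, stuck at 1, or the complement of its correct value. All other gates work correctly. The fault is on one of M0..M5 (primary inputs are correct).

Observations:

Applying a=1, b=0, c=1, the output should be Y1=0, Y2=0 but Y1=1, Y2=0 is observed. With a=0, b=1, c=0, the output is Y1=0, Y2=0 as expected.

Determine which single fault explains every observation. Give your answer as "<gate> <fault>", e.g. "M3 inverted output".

Fault-free values for test 1 (a=1, b=0, c=1): M0=0, M1=1, M2=0, M3=1, M4=1, M5=0, giving Y1=0, Y2=0. Observed Y1=1, Y2=0.
Test 1: faults giving observed Y1=1, Y2=0 are {M1 stuck-at-0, M1 inverted output, M2 stuck-at-1, M2 inverted output}.
Test 2 (a=0, b=1, c=0): fault-free M0=1, M1=0, M2=0, M3=0, M4=1, M5=0 → Y1=0, Y2=0; observed Y1=0, Y2=0. Eliminates M1 inverted output, M2 stuck-at-1, M2 inverted output.
Only M1 stuck-at-0 is consistent with every test.

M1 stuck-at-0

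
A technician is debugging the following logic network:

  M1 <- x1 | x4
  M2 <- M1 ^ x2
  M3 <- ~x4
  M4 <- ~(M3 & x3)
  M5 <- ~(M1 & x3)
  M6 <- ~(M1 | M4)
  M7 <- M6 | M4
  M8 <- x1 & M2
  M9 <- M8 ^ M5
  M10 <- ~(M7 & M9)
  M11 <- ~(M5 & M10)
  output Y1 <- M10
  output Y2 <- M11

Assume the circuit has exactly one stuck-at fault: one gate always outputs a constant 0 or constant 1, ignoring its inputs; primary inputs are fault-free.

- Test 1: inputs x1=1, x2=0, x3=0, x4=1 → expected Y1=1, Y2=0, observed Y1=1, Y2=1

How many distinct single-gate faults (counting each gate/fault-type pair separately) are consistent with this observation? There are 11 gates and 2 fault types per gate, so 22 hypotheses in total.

1

Fault-free: M1=1, M2=1, M3=0, M4=1, M5=1, M6=0, M7=1, M8=1, M9=0, M10=1, M11=0 → Y1=1, Y2=0. Observed Y1=1, Y2=1.
  M1: none of the 2 fault types match ✗
  M2: none of the 2 fault types match ✗
  M3: none of the 2 fault types match ✗
  M4: none of the 2 fault types match ✗
  M5: none of the 2 fault types match ✗
  M6: none of the 2 fault types match ✗
  M7: none of the 2 fault types match ✗
  M8: none of the 2 fault types match ✗
  M9: none of the 2 fault types match ✗
  M10: none of the 2 fault types match ✗
  M11: stuck-at-1 ✓; others ✗
Consistent faults: {M11 stuck-at-1} — 1 in all.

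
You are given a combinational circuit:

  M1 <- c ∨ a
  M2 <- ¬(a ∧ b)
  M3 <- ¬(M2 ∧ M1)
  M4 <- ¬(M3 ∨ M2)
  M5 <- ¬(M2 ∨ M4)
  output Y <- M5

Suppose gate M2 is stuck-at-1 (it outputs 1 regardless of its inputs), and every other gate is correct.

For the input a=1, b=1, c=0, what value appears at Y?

Propagate with M2 forced: M1=1, M2=1 [stuck-at-1], M3=0, M4=0, M5=0.
So Y = 0. (Without the fault it would be 1.)

0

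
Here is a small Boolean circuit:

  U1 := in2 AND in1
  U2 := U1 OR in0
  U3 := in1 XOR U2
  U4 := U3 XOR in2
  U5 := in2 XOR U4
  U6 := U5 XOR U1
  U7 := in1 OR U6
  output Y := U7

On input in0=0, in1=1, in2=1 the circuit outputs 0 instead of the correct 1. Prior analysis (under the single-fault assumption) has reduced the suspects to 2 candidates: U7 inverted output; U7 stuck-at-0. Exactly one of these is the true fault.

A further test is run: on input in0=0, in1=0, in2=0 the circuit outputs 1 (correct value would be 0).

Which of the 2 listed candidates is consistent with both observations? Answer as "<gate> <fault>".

U7 inverted output

Evaluate each candidate on input in0=0, in1=0, in2=0:
  U7 inverted output: U1=0, U2=0, U3=0, U4=0, U5=0, U6=0, U7=1 [inverted output] → 1 — matches
  U7 stuck-at-0: U1=0, U2=0, U3=0, U4=0, U5=0, U6=0, U7=0 [stuck-at-0] → 0 — eliminated
Only U7 inverted output reproduces the observed 1.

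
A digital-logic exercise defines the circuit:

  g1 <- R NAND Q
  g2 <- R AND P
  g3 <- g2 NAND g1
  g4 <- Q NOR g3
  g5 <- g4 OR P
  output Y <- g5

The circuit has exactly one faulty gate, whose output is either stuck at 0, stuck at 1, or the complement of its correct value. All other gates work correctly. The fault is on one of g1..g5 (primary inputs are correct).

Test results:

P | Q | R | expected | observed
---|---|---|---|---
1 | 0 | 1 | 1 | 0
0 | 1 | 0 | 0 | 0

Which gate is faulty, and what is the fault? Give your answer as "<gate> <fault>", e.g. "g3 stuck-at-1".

g5 stuck-at-0

Fault-free values for test 1 (P=1, Q=0, R=1): g1=1, g2=1, g3=0, g4=1, g5=1, giving Y=1. Observed 0.
Test 1: faults giving observed 0 are {g5 stuck-at-0, g5 inverted output}.
Test 2 (P=0, Q=1, R=0): fault-free g1=1, g2=0, g3=1, g4=0, g5=0 → 0; observed 0. Eliminates g5 inverted output.
Only g5 stuck-at-0 is consistent with every test.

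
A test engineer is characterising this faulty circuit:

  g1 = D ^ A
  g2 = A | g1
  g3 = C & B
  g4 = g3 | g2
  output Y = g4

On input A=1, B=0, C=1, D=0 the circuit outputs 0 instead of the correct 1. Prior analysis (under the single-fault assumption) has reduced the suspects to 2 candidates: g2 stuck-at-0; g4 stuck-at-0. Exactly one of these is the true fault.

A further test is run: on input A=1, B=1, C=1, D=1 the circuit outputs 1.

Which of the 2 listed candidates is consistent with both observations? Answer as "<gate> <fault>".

Evaluate each candidate on input A=1, B=1, C=1, D=1:
  g2 stuck-at-0: g1=0, g2=0 [stuck-at-0], g3=1, g4=1 → 1 — matches
  g4 stuck-at-0: g1=0, g2=1, g3=1, g4=0 [stuck-at-0] → 0 — eliminated
Only g2 stuck-at-0 reproduces the observed 1.

g2 stuck-at-0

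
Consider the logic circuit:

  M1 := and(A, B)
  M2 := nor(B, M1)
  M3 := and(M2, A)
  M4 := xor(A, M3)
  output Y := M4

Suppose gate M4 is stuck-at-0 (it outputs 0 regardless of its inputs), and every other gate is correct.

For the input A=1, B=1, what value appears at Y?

Propagate with M4 forced: M1=1, M2=0, M3=0, M4=0 [stuck-at-0].
So Y = 0. (Without the fault it would be 1.)

0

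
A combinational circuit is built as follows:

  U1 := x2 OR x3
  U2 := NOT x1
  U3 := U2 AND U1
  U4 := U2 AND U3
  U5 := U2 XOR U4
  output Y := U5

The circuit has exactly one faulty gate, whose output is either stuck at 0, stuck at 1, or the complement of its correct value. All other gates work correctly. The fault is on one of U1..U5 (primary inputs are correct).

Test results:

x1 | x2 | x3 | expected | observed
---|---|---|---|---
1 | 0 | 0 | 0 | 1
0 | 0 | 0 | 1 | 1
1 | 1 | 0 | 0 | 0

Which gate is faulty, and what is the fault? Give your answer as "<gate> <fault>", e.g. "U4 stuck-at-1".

Fault-free values for test 1 (x1=1, x2=0, x3=0): U1=0, U2=0, U3=0, U4=0, U5=0, giving Y=0. Observed 1.
Test 1: faults giving observed 1 are {U2 stuck-at-1, U2 inverted output, U4 stuck-at-1, U4 inverted output, U5 stuck-at-1, U5 inverted output}.
Test 2 (x1=0, x2=0, x3=0): fault-free U1=0, U2=1, U3=0, U4=0, U5=1 → 1; observed 1. Eliminates U2 inverted output, U4 stuck-at-1, U4 inverted output, U5 inverted output.
Test 3 (x1=1, x2=1, x3=0): fault-free U1=1, U2=0, U3=0, U4=0, U5=0 → 0; observed 0. Eliminates U5 stuck-at-1.
Only U2 stuck-at-1 is consistent with every test.

U2 stuck-at-1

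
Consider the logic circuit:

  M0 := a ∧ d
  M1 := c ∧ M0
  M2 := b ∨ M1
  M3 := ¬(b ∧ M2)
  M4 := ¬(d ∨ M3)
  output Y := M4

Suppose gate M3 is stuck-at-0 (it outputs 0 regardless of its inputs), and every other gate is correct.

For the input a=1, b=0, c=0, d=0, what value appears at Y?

1

Propagate with M3 forced: M0=0, M1=0, M2=0, M3=0 [stuck-at-0], M4=1.
So Y = 1. (Without the fault it would be 0.)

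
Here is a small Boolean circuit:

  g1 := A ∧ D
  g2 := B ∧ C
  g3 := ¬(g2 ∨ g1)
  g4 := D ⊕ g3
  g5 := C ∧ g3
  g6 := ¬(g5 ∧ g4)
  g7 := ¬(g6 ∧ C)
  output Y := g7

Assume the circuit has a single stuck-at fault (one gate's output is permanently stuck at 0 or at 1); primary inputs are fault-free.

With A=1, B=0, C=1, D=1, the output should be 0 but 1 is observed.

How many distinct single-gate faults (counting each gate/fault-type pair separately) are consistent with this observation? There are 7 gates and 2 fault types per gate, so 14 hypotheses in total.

Fault-free: g1=1, g2=0, g3=0, g4=1, g5=0, g6=1, g7=0 → 0. Observed 1.
  g1 stuck-at-0: output 0 ✗
  g1 stuck-at-1: output 0 ✗
  g2 stuck-at-0: output 0 ✗
  g2 stuck-at-1: output 0 ✗
  g3 stuck-at-0: output 0 ✗
  g3 stuck-at-1: output 0 ✗
  g4 stuck-at-0: output 0 ✗
  g4 stuck-at-1: output 0 ✗
  g5 stuck-at-0: output 0 ✗
  g5 stuck-at-1: output 1 ✓
  g6 stuck-at-0: output 1 ✓
  g6 stuck-at-1: output 0 ✗
  g7 stuck-at-0: output 0 ✗
  g7 stuck-at-1: output 1 ✓
Consistent faults: {g5 stuck-at-1, g6 stuck-at-0, g7 stuck-at-1} — 3 in all.

3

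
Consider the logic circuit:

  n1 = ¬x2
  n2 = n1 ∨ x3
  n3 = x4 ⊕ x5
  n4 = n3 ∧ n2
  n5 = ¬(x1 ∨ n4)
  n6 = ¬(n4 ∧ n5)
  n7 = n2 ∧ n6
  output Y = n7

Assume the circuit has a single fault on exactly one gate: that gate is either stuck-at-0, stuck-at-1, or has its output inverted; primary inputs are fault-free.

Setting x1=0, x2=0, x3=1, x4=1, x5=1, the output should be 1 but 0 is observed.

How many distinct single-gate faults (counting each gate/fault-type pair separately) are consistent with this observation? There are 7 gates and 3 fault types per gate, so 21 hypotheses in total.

Fault-free: n1=1, n2=1, n3=0, n4=0, n5=1, n6=1, n7=1 → 1. Observed 0.
  n1: none of the 3 fault types match ✗
  n2: stuck-at-0, inverted output ✓; others ✗
  n3: none of the 3 fault types match ✗
  n4: none of the 3 fault types match ✗
  n5: none of the 3 fault types match ✗
  n6: stuck-at-0, inverted output ✓; others ✗
  n7: stuck-at-0, inverted output ✓; others ✗
Consistent faults: {n2 stuck-at-0, n2 inverted output, n6 stuck-at-0, n6 inverted output, n7 stuck-at-0, n7 inverted output} — 6 in all.

6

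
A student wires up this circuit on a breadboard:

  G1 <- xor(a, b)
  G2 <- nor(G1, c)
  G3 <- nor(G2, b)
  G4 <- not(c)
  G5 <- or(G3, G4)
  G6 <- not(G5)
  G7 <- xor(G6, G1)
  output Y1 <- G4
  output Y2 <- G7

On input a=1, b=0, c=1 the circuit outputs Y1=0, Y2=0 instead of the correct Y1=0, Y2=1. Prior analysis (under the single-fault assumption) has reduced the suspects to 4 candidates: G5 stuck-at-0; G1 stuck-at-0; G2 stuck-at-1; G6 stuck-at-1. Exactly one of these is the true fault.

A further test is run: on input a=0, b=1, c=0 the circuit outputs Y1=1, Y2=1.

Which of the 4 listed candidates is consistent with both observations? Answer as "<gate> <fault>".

Evaluate each candidate on input a=0, b=1, c=0:
  G5 stuck-at-0: G1=1, G2=0, G3=0, G4=1, G5=0 [stuck-at-0], G6=1, G7=0 → Y1=1, Y2=0 — eliminated
  G1 stuck-at-0: G1=0 [stuck-at-0], G2=1, G3=0, G4=1, G5=1, G6=0, G7=0 → Y1=1, Y2=0 — eliminated
  G2 stuck-at-1: G1=1, G2=1 [stuck-at-1], G3=0, G4=1, G5=1, G6=0, G7=1 → Y1=1, Y2=1 — matches
  G6 stuck-at-1: G1=1, G2=0, G3=0, G4=1, G5=1, G6=1 [stuck-at-1], G7=0 → Y1=1, Y2=0 — eliminated
Only G2 stuck-at-1 reproduces the observed Y1=1, Y2=1.

G2 stuck-at-1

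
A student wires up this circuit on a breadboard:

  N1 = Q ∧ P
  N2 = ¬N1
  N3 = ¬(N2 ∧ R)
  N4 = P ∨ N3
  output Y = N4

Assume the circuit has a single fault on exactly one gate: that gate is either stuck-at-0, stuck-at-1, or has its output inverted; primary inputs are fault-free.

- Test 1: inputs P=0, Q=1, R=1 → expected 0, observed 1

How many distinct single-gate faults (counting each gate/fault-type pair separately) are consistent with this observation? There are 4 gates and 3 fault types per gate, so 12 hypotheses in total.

8

Fault-free: N1=0, N2=1, N3=0, N4=0 → 0. Observed 1.
  N1 stuck-at-0: output 0 ✗
  N1 stuck-at-1: output 1 ✓
  N1 inverted output: output 1 ✓
  N2 stuck-at-0: output 1 ✓
  N2 stuck-at-1: output 0 ✗
  N2 inverted output: output 1 ✓
  N3 stuck-at-0: output 0 ✗
  N3 stuck-at-1: output 1 ✓
  N3 inverted output: output 1 ✓
  N4 stuck-at-0: output 0 ✗
  N4 stuck-at-1: output 1 ✓
  N4 inverted output: output 1 ✓
Consistent faults: {N1 stuck-at-1, N1 inverted output, N2 stuck-at-0, N2 inverted output, N3 stuck-at-1, N3 inverted output, N4 stuck-at-1, N4 inverted output} — 8 in all.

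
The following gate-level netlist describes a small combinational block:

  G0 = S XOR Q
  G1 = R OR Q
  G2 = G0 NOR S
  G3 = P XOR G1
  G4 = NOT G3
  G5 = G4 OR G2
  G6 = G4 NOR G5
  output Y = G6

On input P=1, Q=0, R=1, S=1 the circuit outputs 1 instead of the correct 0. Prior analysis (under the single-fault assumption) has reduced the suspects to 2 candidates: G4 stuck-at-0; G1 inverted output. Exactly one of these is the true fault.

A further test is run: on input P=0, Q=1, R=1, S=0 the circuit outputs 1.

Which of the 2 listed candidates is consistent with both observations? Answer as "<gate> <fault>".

Evaluate each candidate on input P=0, Q=1, R=1, S=0:
  G4 stuck-at-0: G0=1, G1=1, G2=0, G3=1, G4=0 [stuck-at-0], G5=0, G6=1 → 1 — matches
  G1 inverted output: G0=1, G1=0 [inverted output], G2=0, G3=0, G4=1, G5=1, G6=0 → 0 — eliminated
Only G4 stuck-at-0 reproduces the observed 1.

G4 stuck-at-0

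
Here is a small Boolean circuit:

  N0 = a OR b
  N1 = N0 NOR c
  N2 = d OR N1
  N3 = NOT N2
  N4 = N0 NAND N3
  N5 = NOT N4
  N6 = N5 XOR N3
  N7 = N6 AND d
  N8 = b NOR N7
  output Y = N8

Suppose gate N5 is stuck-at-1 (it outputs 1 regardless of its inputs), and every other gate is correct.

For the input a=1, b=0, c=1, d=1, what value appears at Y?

0

Propagate with N5 forced: N0=1, N1=0, N2=1, N3=0, N4=1, N5=1 [stuck-at-1], N6=1, N7=1, N8=0.
So Y = 0. (Without the fault it would be 1.)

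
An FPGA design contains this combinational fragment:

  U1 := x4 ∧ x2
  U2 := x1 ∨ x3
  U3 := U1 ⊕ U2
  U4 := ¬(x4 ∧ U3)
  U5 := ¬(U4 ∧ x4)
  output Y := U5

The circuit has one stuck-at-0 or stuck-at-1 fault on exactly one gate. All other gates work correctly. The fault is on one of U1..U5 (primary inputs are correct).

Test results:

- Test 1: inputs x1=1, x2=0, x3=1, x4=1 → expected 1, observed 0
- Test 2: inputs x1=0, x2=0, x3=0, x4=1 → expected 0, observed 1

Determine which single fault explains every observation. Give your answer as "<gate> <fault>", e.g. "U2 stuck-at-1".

Fault-free values for test 1 (x1=1, x2=0, x3=1, x4=1): U1=0, U2=1, U3=1, U4=0, U5=1, giving Y=1. Observed 0.
Test 1: faults giving observed 0 are {U1 stuck-at-1, U2 stuck-at-0, U3 stuck-at-0, U4 stuck-at-1, U5 stuck-at-0}.
Test 2 (x1=0, x2=0, x3=0, x4=1): fault-free U1=0, U2=0, U3=0, U4=1, U5=0 → 0; observed 1. Eliminates U2 stuck-at-0, U3 stuck-at-0, U4 stuck-at-1, U5 stuck-at-0.
Only U1 stuck-at-1 is consistent with every test.

U1 stuck-at-1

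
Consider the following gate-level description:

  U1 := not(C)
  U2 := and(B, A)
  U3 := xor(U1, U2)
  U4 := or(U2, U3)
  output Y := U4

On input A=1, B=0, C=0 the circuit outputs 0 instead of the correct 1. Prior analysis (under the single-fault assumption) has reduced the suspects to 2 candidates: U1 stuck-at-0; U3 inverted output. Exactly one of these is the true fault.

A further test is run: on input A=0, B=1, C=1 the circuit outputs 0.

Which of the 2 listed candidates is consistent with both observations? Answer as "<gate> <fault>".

U1 stuck-at-0

Evaluate each candidate on input A=0, B=1, C=1:
  U1 stuck-at-0: U1=0 [stuck-at-0], U2=0, U3=0, U4=0 → 0 — matches
  U3 inverted output: U1=0, U2=0, U3=1 [inverted output], U4=1 → 1 — eliminated
Only U1 stuck-at-0 reproduces the observed 0.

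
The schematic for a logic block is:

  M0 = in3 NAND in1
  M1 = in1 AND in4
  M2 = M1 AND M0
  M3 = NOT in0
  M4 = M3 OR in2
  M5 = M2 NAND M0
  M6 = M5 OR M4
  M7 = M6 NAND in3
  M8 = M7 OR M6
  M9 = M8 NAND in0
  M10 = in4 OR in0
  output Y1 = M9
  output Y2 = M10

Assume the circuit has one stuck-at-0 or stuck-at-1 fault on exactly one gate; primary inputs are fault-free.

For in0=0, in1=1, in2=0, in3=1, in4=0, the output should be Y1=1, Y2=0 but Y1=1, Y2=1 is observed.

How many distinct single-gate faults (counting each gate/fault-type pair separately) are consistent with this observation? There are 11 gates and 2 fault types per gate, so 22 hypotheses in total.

Fault-free: M0=0, M1=0, M2=0, M3=1, M4=1, M5=1, M6=1, M7=0, M8=1, M9=1, M10=0 → Y1=1, Y2=0. Observed Y1=1, Y2=1.
  M0: none of the 2 fault types match ✗
  M1: none of the 2 fault types match ✗
  M2: none of the 2 fault types match ✗
  M3: none of the 2 fault types match ✗
  M4: none of the 2 fault types match ✗
  M5: none of the 2 fault types match ✗
  M6: none of the 2 fault types match ✗
  M7: none of the 2 fault types match ✗
  M8: none of the 2 fault types match ✗
  M9: none of the 2 fault types match ✗
  M10: stuck-at-1 ✓; others ✗
Consistent faults: {M10 stuck-at-1} — 1 in all.

1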